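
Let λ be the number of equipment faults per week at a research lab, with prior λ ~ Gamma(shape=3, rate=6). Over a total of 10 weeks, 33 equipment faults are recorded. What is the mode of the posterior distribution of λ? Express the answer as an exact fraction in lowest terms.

35/16

Total count 33 over total exposure 10 weeks.
Posterior: α' = 3 + 33 = 36, β' = 6 + 10 = 16.
Posterior mode = (α'−1)/β' = 35/16.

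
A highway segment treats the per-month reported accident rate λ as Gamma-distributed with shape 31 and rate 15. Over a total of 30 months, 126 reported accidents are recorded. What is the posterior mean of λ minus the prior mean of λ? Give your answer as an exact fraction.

Total count 126 over total exposure 30 months.
Posterior: α' = 31 + 126 = 157, β' = 15 + 30 = 45.
Posterior mean = 157/45 = 157/45; prior mean = 31/15 = 31/15. Difference = 157/45 − 31/15 = 64/45.

64/45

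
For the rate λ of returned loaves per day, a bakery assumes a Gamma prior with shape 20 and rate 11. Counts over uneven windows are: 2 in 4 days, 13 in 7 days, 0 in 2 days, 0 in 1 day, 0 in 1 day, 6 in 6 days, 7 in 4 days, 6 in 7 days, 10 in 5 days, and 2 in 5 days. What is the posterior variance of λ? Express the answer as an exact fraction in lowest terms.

66/2809

Total count: 2 + 13 + 0 + 0 + 0 + 6 + 7 + 6 + 10 + 2 = 46.
Total exposure: 4 + 7 + 2 + 1 + 1 + 6 + 4 + 7 + 5 + 5 = 42 days.
Gamma(α, β) with Poisson data over total exposure Σt gives posterior Gamma(α+Σx, β+Σt) = Gamma(66, 53).
Posterior variance = α'/β'² = 66/2809.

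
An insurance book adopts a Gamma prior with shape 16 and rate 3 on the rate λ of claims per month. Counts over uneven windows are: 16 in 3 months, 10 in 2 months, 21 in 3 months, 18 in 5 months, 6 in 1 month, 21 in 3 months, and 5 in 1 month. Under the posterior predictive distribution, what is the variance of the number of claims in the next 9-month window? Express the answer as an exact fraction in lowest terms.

3390/49

Total count: 16 + 10 + 21 + 18 + 6 + 21 + 5 = 97.
Total exposure: 3 + 2 + 3 + 5 + 1 + 3 + 1 = 18 months.
The Gamma prior is conjugate for the Poisson rate, so λ | data ~ Gamma(16+97, 3+18) = Gamma(113, 21).
The posterior predictive for a window of length T is Negative Binomial with variance T·α'·(β'+T)/β'² = 9·113·30/441 = 3390/49.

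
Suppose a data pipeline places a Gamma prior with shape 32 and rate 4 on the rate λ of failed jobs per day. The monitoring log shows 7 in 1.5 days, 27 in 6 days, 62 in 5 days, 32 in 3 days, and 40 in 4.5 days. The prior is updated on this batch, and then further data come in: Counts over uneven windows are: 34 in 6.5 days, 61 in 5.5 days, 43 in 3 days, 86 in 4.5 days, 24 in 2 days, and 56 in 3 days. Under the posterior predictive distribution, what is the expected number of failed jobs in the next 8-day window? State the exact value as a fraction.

Total count: 7 + 27 + 62 + 32 + 40 = 168.
Total exposure: 1.5 + 6 + 5 + 3 + 4.5 = 20 days.
After the first batch: Gamma(32 + 168, 4 + 20) = Gamma(200, 24).
Total count: 34 + 61 + 43 + 86 + 24 + 56 = 304.
Total exposure: 6.5 + 5.5 + 3 + 4.5 + 2 + 3 = 24.5 days.
After the second batch: Gamma(200 + 304, 24 + 24.5) = Gamma(504, 97/2).
Predictive mean over an 8-day window = T·E[λ|data] = 8·504/(97/2) = 8064/97.

8064/97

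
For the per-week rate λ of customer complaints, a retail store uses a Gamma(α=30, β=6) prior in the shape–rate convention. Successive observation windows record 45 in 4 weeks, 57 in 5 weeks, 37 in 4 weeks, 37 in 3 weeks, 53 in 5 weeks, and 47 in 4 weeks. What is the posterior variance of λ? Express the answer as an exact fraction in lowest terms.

306/961

Total count: 45 + 57 + 37 + 37 + 53 + 47 = 276.
Total exposure: 4 + 5 + 4 + 3 + 5 + 4 = 25 weeks.
Posterior: α' = 30 + 276 = 306, β' = 6 + 25 = 31.
Posterior variance = α'/β'² = 306/961.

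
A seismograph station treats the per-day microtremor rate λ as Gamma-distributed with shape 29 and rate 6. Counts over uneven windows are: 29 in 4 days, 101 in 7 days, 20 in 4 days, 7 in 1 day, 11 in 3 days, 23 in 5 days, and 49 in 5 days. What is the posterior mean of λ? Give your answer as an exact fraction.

Total count: 29 + 101 + 20 + 7 + 11 + 23 + 49 = 240.
Total exposure: 4 + 7 + 4 + 1 + 3 + 5 + 5 = 29 days.
The Gamma prior is conjugate for the Poisson rate, so λ | data ~ Gamma(29+240, 6+29) = Gamma(269, 35).
Posterior mean = α'/β' = 269/35.

269/35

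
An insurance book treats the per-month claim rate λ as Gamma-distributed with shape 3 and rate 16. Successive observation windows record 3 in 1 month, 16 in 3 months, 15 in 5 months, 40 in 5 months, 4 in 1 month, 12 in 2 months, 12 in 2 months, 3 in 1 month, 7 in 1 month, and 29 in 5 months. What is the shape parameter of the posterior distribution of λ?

Total count: 3 + 16 + 15 + 40 + 4 + 12 + 12 + 3 + 7 + 29 = 141.
Total exposure: 1 + 3 + 5 + 5 + 1 + 2 + 2 + 1 + 1 + 5 = 26 months.
Conjugate update: add total count to the shape and total exposure to the rate, giving Gamma(144, 42).

144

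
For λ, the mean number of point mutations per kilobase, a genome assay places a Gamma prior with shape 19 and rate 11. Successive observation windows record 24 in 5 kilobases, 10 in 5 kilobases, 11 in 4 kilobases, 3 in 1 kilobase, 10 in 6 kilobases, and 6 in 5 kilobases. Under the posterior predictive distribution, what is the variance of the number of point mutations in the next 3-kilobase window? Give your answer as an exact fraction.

9960/1369

Total count: 24 + 10 + 11 + 3 + 10 + 6 = 64.
Total exposure: 5 + 5 + 4 + 1 + 6 + 5 = 26 kilobases.
Gamma(α, β) with Poisson data over total exposure Σt gives posterior Gamma(α+Σx, β+Σt) = Gamma(83, 37).
The posterior predictive for a window of length T is Negative Binomial with variance T·α'·(β'+T)/β'² = 3·83·40/1369 = 9960/1369.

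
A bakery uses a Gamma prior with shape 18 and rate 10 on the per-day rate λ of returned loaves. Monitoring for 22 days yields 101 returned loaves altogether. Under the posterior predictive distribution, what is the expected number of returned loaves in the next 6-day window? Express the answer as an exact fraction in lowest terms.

Total count 101 over total exposure 22 days.
The Gamma prior is conjugate for the Poisson rate, so λ | data ~ Gamma(18+101, 10+22) = Gamma(119, 32).
Predictive mean over a 6-day window = T·E[λ|data] = 6·119/32 = 357/16.

357/16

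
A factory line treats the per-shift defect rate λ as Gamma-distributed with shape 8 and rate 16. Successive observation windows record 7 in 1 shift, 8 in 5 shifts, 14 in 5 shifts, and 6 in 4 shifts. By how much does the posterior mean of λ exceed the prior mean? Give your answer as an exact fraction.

Total count: 7 + 8 + 14 + 6 = 35.
Total exposure: 1 + 5 + 5 + 4 = 15 shifts.
Conjugate update: add total count to the shape and total exposure to the rate, giving Gamma(43, 31).
Posterior mean = 43/31 = 43/31; prior mean = 8/16 = 1/2. Difference = 43/31 − 1/2 = 55/62.

55/62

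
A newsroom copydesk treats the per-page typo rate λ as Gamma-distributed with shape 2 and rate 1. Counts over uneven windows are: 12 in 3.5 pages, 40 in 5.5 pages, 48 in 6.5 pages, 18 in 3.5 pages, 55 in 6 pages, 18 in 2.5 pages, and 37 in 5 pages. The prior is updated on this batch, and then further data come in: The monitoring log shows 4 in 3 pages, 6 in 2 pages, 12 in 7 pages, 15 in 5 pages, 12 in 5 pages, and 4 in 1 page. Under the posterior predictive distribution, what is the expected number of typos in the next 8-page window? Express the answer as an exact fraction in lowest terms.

4528/113

Total count: 12 + 40 + 48 + 18 + 55 + 18 + 37 = 228.
Total exposure: 3.5 + 5.5 + 6.5 + 3.5 + 6 + 2.5 + 5 = 32.5 pages.
After the first batch: Gamma(2 + 228, 1 + 32.5) = Gamma(230, 67/2).
Total count: 4 + 6 + 12 + 15 + 12 + 4 = 53.
Total exposure: 3 + 2 + 7 + 5 + 5 + 1 = 23 pages.
After the second batch: Gamma(230 + 53, 67/2 + 23) = Gamma(283, 113/2).
Predictive mean over an 8-page window = T·E[λ|data] = 8·283/(113/2) = 4528/113.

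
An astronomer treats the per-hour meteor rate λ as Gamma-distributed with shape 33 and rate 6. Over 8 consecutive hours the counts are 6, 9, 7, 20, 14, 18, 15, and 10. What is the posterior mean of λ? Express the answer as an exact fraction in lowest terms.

Total count: 6 + 9 + 7 + 20 + 14 + 18 + 15 + 10 = 99.
Total exposure: 8 hours.
Gamma(α, β) with Poisson data over total exposure Σt gives posterior Gamma(α+Σx, β+Σt) = Gamma(132, 14).
Posterior mean = α'/β' = 132/14 = 66/7.

66/7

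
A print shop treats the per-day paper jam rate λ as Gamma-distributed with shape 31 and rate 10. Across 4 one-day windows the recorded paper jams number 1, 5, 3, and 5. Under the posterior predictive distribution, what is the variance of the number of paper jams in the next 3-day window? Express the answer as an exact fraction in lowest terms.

Total count: 1 + 5 + 3 + 5 = 14.
Total exposure: 4 days.
Gamma(α, β) with Poisson data over total exposure Σt gives posterior Gamma(α+Σx, β+Σt) = Gamma(45, 14).
The posterior predictive for a window of length T is Negative Binomial with variance T·α'·(β'+T)/β'² = 3·45·17/196 = 2295/196.

2295/196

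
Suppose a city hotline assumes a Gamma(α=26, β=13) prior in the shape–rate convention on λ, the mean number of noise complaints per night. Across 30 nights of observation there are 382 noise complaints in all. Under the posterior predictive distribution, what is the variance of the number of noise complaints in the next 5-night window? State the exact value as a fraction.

97920/1849

Total count 382 over total exposure 30 nights.
By Gamma–Poisson conjugacy, the posterior is Gamma(α + Σx, β + Σt) = Gamma(26 + 382, 13 + 30) = Gamma(408, 43).
The posterior predictive for a window of length T is Negative Binomial with variance T·α'·(β'+T)/β'² = 5·408·48/1849 = 97920/1849.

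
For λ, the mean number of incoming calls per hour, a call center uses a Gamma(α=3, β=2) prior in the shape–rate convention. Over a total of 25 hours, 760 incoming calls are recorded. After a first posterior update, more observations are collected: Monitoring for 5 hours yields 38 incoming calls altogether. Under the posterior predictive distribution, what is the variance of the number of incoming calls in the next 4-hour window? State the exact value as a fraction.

Total count 760 over total exposure 25 hours.
After the first batch: Gamma(3 + 760, 2 + 25) = Gamma(763, 27).
Total count 38 over total exposure 5 hours.
After the second batch: Gamma(763 + 38, 27 + 5) = Gamma(801, 32).
The posterior predictive for a window of length T is Negative Binomial with variance T·α'·(β'+T)/β'² = 4·801·36/1024 = 7209/64.

7209/64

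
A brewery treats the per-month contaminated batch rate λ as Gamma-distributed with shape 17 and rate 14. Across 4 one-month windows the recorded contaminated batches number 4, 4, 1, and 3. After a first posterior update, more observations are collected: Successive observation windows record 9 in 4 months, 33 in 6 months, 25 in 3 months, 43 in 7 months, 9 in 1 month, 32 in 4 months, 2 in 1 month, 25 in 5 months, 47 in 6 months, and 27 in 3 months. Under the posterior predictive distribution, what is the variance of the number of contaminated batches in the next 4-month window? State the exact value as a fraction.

Total count: 4 + 4 + 1 + 3 = 12.
Total exposure: 4 months.
After the first batch: Gamma(17 + 12, 14 + 4) = Gamma(29, 18).
Total count: 9 + 33 + 25 + 43 + 9 + 32 + 2 + 25 + 47 + 27 = 252.
Total exposure: 4 + 6 + 3 + 7 + 1 + 4 + 1 + 5 + 6 + 3 = 40 months.
After the second batch: Gamma(29 + 252, 18 + 40) = Gamma(281, 58).
The posterior predictive for a window of length T is Negative Binomial with variance T·α'·(β'+T)/β'² = 4·281·62/3364 = 17422/841.

17422/841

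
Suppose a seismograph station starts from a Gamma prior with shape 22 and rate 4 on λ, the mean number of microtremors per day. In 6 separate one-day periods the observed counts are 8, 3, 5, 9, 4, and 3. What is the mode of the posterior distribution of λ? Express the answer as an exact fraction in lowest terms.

Total count: 8 + 3 + 5 + 9 + 4 + 3 = 32.
Total exposure: 6 days.
Posterior: α' = 22 + 32 = 54, β' = 4 + 6 = 10.
Posterior mode = (α'−1)/β' = 53/10.

53/10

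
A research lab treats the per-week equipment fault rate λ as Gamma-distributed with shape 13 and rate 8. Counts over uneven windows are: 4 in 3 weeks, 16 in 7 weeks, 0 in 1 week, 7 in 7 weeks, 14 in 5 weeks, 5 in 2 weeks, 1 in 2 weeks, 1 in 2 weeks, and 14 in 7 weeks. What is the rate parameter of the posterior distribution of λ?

44

Total count: 4 + 16 + 0 + 7 + 14 + 5 + 1 + 1 + 14 = 62.
Total exposure: 3 + 7 + 1 + 7 + 5 + 2 + 2 + 2 + 7 = 36 weeks.
The Gamma prior is conjugate for the Poisson rate, so λ | data ~ Gamma(13+62, 8+36) = Gamma(75, 44).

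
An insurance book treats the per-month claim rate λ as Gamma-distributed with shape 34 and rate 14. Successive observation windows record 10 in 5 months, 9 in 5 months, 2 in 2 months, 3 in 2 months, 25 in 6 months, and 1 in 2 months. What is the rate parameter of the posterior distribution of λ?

36

Total count: 10 + 9 + 2 + 3 + 25 + 1 = 50.
Total exposure: 5 + 5 + 2 + 2 + 6 + 2 = 22 months.
Conjugate update: add total count to the shape and total exposure to the rate, giving Gamma(84, 36).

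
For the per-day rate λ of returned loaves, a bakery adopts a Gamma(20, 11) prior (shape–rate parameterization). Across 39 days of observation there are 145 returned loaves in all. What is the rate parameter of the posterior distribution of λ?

Total count 145 over total exposure 39 days.
The Gamma prior is conjugate for the Poisson rate, so λ | data ~ Gamma(20+145, 11+39) = Gamma(165, 50).

50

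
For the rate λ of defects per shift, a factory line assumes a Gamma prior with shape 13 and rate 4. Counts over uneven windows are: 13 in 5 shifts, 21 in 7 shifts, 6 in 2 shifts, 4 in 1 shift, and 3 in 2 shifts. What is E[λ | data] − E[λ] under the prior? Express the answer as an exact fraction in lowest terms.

-11/28

Total count: 13 + 21 + 6 + 4 + 3 = 47.
Total exposure: 5 + 7 + 2 + 1 + 2 = 17 shifts.
Posterior: α' = 13 + 47 = 60, β' = 4 + 17 = 21.
Posterior mean = 60/21 = 20/7; prior mean = 13/4 = 13/4. Difference = 20/7 − 13/4 = -11/28.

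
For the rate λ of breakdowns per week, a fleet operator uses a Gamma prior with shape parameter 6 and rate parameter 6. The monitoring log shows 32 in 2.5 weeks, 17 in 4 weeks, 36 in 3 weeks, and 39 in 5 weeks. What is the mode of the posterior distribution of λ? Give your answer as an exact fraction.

Total count: 32 + 17 + 36 + 39 = 124.
Total exposure: 2.5 + 4 + 3 + 5 = 14.5 weeks.
Posterior: α' = 6 + 124 = 130, β' = 6 + 14.5 = 41/2.
Posterior mode = (α'−1)/β' = 129/(41/2) = 258/41.

258/41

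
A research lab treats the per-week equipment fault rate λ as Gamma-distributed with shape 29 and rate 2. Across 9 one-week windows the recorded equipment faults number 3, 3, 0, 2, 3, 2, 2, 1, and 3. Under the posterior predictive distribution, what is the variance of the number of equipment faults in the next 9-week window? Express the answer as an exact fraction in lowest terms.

8640/121

Total count: 3 + 3 + 0 + 2 + 3 + 2 + 2 + 1 + 3 = 19.
Total exposure: 9 weeks.
Gamma(α, β) with Poisson data over total exposure Σt gives posterior Gamma(α+Σx, β+Σt) = Gamma(48, 11).
The posterior predictive for a window of length T is Negative Binomial with variance T·α'·(β'+T)/β'² = 9·48·20/121 = 8640/121.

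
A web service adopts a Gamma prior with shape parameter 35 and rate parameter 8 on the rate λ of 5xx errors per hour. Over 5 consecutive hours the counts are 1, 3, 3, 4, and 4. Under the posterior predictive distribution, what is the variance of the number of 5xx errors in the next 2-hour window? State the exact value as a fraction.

Total count: 1 + 3 + 3 + 4 + 4 = 15.
Total exposure: 5 hours.
Posterior: α' = 35 + 15 = 50, β' = 8 + 5 = 13.
The posterior predictive for a window of length T is Negative Binomial with variance T·α'·(β'+T)/β'² = 2·50·15/169 = 1500/169.

1500/169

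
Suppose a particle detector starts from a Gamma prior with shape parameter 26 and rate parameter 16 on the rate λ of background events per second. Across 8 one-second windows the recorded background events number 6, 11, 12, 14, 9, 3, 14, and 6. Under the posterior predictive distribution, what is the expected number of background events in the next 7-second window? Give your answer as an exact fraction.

707/24

Total count: 6 + 11 + 12 + 14 + 9 + 3 + 14 + 6 = 75.
Total exposure: 8 seconds.
Gamma(α, β) with Poisson data over total exposure Σt gives posterior Gamma(α+Σx, β+Σt) = Gamma(101, 24).
Predictive mean over a 7-second window = T·E[λ|data] = 7·101/24 = 707/24.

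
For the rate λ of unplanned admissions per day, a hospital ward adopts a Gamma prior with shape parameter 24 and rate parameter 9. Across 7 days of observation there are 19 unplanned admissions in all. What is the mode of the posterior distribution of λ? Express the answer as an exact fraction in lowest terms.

Total count 19 over total exposure 7 days.
By Gamma–Poisson conjugacy, the posterior is Gamma(α + Σx, β + Σt) = Gamma(24 + 19, 9 + 7) = Gamma(43, 16).
Posterior mode = (α'−1)/β' = 42/16 = 21/8.

21/8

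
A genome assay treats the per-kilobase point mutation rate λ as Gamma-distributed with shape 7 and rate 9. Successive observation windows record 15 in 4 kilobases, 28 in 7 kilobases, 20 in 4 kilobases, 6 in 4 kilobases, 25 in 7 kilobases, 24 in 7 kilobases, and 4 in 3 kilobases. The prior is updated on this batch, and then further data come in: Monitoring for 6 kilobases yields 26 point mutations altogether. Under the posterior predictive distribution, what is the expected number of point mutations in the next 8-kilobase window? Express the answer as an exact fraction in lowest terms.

Total count: 15 + 28 + 20 + 6 + 25 + 24 + 4 = 122.
Total exposure: 4 + 7 + 4 + 4 + 7 + 7 + 3 = 36 kilobases.
After the first batch: Gamma(7 + 122, 9 + 36) = Gamma(129, 45).
Total count 26 over total exposure 6 kilobases.
After the second batch: Gamma(129 + 26, 45 + 6) = Gamma(155, 51).
Predictive mean over an 8-kilobase window = T·E[λ|data] = 8·155/51 = 1240/51.

1240/51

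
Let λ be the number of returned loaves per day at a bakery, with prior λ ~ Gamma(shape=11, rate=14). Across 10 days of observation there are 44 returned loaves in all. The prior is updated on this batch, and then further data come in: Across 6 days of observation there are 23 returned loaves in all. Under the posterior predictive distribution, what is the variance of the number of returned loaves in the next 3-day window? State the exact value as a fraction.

Total count 44 over total exposure 10 days.
After the first batch: Gamma(11 + 44, 14 + 10) = Gamma(55, 24).
Total count 23 over total exposure 6 days.
After the second batch: Gamma(55 + 23, 24 + 6) = Gamma(78, 30).
The posterior predictive for a window of length T is Negative Binomial with variance T·α'·(β'+T)/β'² = 3·78·33/900 = 429/50.

429/50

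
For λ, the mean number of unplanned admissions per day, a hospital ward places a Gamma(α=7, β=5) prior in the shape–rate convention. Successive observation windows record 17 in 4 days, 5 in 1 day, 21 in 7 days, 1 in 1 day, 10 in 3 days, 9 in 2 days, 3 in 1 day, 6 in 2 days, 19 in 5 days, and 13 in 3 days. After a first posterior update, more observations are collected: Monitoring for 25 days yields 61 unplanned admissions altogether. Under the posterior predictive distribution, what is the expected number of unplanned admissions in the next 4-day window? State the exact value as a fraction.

Total count: 17 + 5 + 21 + 1 + 10 + 9 + 3 + 6 + 19 + 13 = 104.
Total exposure: 4 + 1 + 7 + 1 + 3 + 2 + 1 + 2 + 5 + 3 = 29 days.
After the first batch: Gamma(7 + 104, 5 + 29) = Gamma(111, 34).
Total count 61 over total exposure 25 days.
After the second batch: Gamma(111 + 61, 34 + 25) = Gamma(172, 59).
Predictive mean over a 4-day window = T·E[λ|data] = 4·172/59 = 688/59.

688/59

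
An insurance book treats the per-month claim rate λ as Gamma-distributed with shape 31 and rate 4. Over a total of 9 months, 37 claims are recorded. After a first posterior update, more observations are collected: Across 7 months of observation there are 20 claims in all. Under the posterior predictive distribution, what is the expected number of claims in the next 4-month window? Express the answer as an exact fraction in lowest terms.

Total count 37 over total exposure 9 months.
After the first batch: Gamma(31 + 37, 4 + 9) = Gamma(68, 13).
Total count 20 over total exposure 7 months.
After the second batch: Gamma(68 + 20, 13 + 7) = Gamma(88, 20).
Predictive mean over a 4-month window = T·E[λ|data] = 4·88/20 = 88/5.

88/5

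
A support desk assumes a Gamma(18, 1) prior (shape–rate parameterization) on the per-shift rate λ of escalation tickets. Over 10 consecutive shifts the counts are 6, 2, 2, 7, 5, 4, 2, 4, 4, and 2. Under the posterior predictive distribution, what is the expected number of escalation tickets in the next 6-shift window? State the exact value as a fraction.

Total count: 6 + 2 + 2 + 7 + 5 + 4 + 2 + 4 + 4 + 2 = 38.
Total exposure: 10 shifts.
By Gamma–Poisson conjugacy, the posterior is Gamma(α + Σx, β + Σt) = Gamma(18 + 38, 1 + 10) = Gamma(56, 11).
Predictive mean over a 6-shift window = T·E[λ|data] = 6·56/11 = 336/11.

336/11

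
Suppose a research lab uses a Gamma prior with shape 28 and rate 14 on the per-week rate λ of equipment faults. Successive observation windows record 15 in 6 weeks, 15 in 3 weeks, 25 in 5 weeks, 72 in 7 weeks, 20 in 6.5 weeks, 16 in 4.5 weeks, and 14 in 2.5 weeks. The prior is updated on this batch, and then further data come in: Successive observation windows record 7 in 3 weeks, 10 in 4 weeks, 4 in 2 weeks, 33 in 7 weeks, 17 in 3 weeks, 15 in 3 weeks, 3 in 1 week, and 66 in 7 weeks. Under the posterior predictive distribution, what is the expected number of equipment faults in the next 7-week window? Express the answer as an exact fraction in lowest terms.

Total count: 15 + 15 + 25 + 72 + 20 + 16 + 14 = 177.
Total exposure: 6 + 3 + 5 + 7 + 6.5 + 4.5 + 2.5 = 34.5 weeks.
After the first batch: Gamma(28 + 177, 14 + 34.5) = Gamma(205, 97/2).
Total count: 7 + 10 + 4 + 33 + 17 + 15 + 3 + 66 = 155.
Total exposure: 3 + 4 + 2 + 7 + 3 + 3 + 1 + 7 = 30 weeks.
After the second batch: Gamma(205 + 155, 97/2 + 30) = Gamma(360, 157/2).
Predictive mean over a 7-week window = T·E[λ|data] = 7·360/(157/2) = 5040/157.

5040/157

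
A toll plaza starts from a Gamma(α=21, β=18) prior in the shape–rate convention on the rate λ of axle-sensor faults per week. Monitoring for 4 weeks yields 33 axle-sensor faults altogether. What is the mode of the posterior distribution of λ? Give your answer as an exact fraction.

Total count 33 over total exposure 4 weeks.
Posterior: α' = 21 + 33 = 54, β' = 18 + 4 = 22.
Posterior mode = (α'−1)/β' = 53/22.

53/22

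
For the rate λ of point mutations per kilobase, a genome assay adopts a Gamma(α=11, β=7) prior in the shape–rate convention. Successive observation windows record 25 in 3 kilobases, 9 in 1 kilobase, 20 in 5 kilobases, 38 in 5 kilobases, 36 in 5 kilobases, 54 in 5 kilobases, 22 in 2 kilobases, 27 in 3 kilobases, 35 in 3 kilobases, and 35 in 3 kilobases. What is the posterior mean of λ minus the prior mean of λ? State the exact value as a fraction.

Total count: 25 + 9 + 20 + 38 + 36 + 54 + 22 + 27 + 35 + 35 = 301.
Total exposure: 3 + 1 + 5 + 5 + 5 + 5 + 2 + 3 + 3 + 3 = 35 kilobases.
Posterior: α' = 11 + 301 = 312, β' = 7 + 35 = 42.
Posterior mean = 312/42 = 52/7; prior mean = 11/7 = 11/7. Difference = 52/7 − 11/7 = 41/7.

41/7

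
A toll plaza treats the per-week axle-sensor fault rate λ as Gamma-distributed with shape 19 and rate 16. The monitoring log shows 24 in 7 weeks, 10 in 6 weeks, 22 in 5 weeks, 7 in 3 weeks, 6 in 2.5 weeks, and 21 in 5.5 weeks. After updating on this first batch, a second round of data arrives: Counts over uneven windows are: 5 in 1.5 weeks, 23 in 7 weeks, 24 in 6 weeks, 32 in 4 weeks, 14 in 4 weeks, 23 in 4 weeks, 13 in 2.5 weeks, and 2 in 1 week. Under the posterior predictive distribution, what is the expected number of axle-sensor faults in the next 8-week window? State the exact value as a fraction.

Total count: 24 + 10 + 22 + 7 + 6 + 21 = 90.
Total exposure: 7 + 6 + 5 + 3 + 2.5 + 5.5 = 29 weeks.
After the first batch: Gamma(19 + 90, 16 + 29) = Gamma(109, 45).
Total count: 5 + 23 + 24 + 32 + 14 + 23 + 13 + 2 = 136.
Total exposure: 1.5 + 7 + 6 + 4 + 4 + 4 + 2.5 + 1 = 30 weeks.
After the second batch: Gamma(109 + 136, 45 + 30) = Gamma(245, 75).
Predictive mean over an 8-week window = T·E[λ|data] = 8·245/75 = 392/15.

392/15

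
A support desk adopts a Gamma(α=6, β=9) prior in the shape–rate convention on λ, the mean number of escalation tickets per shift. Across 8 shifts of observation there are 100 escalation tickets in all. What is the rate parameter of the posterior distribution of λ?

17

Total count 100 over total exposure 8 shifts.
Posterior: α' = 6 + 100 = 106, β' = 9 + 8 = 17.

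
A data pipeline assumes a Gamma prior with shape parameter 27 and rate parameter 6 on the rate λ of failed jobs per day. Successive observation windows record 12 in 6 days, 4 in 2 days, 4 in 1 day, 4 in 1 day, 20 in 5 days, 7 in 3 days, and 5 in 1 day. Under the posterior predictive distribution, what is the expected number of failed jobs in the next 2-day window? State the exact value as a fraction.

166/25

Total count: 12 + 4 + 4 + 4 + 20 + 7 + 5 = 56.
Total exposure: 6 + 2 + 1 + 1 + 5 + 3 + 1 = 19 days.
The Gamma prior is conjugate for the Poisson rate, so λ | data ~ Gamma(27+56, 6+19) = Gamma(83, 25).
Predictive mean over a 2-day window = T·E[λ|data] = 2·83/25 = 166/25.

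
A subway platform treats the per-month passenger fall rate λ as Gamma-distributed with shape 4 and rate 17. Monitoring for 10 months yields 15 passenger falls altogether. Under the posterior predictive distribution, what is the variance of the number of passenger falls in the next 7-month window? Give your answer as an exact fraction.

Total count 15 over total exposure 10 months.
The Gamma prior is conjugate for the Poisson rate, so λ | data ~ Gamma(4+15, 17+10) = Gamma(19, 27).
The posterior predictive for a window of length T is Negative Binomial with variance T·α'·(β'+T)/β'² = 7·19·34/729 = 4522/729.

4522/729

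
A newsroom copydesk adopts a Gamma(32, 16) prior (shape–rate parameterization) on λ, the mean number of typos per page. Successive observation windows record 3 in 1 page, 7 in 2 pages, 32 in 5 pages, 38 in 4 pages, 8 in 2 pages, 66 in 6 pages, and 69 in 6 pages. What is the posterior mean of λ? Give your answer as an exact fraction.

Total count: 3 + 7 + 32 + 38 + 8 + 66 + 69 = 223.
Total exposure: 1 + 2 + 5 + 4 + 2 + 6 + 6 = 26 pages.
The Gamma prior is conjugate for the Poisson rate, so λ | data ~ Gamma(32+223, 16+26) = Gamma(255, 42).
Posterior mean = α'/β' = 255/42 = 85/14.

85/14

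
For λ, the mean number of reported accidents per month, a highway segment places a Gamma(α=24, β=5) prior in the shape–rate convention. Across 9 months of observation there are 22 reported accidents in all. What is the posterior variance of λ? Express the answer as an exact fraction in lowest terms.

Total count 22 over total exposure 9 months.
By Gamma–Poisson conjugacy, the posterior is Gamma(α + Σx, β + Σt) = Gamma(24 + 22, 5 + 9) = Gamma(46, 14).
Posterior variance = α'/β'² = 46/196 = 23/98.

23/98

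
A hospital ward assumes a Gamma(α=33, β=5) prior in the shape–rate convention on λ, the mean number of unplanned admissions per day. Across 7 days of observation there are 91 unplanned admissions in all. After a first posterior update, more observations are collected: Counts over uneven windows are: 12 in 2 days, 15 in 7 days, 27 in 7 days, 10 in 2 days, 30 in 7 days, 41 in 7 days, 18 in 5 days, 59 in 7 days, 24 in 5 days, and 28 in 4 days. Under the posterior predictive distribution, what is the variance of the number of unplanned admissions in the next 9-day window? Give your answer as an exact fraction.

Total count 91 over total exposure 7 days.
After the first batch: Gamma(33 + 91, 5 + 7) = Gamma(124, 12).
Total count: 12 + 15 + 27 + 10 + 30 + 41 + 18 + 59 + 24 + 28 = 264.
Total exposure: 2 + 7 + 7 + 2 + 7 + 7 + 5 + 7 + 5 + 4 = 53 days.
After the second batch: Gamma(124 + 264, 12 + 53) = Gamma(388, 65).
The posterior predictive for a window of length T is Negative Binomial with variance T·α'·(β'+T)/β'² = 9·388·74/4225 = 258408/4225.

258408/4225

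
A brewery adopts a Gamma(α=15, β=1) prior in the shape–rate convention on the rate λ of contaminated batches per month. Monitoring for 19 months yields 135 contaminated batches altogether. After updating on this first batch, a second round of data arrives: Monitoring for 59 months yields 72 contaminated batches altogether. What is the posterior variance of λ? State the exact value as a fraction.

222/6241

Total count 135 over total exposure 19 months.
After the first batch: Gamma(15 + 135, 1 + 19) = Gamma(150, 20).
Total count 72 over total exposure 59 months.
After the second batch: Gamma(150 + 72, 20 + 59) = Gamma(222, 79).
Posterior variance = α'/β'² = 222/6241.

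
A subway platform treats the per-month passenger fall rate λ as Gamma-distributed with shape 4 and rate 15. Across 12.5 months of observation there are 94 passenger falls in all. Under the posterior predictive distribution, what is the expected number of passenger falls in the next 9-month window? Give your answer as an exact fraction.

Total count 94 over total exposure 12.5 months.
By Gamma–Poisson conjugacy, the posterior is Gamma(α + Σx, β + Σt) = Gamma(4 + 94, 15 + 12.5) = Gamma(98, 55/2).
Predictive mean over a 9-month window = T·E[λ|data] = 9·98/(55/2) = 1764/55.

1764/55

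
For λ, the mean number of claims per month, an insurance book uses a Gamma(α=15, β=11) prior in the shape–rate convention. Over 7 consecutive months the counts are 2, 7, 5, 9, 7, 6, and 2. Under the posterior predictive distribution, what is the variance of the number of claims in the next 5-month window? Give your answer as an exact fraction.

Total count: 2 + 7 + 5 + 9 + 7 + 6 + 2 = 38.
Total exposure: 7 months.
Conjugate update: add total count to the shape and total exposure to the rate, giving Gamma(53, 18).
The posterior predictive for a window of length T is Negative Binomial with variance T·α'·(β'+T)/β'² = 5·53·23/324 = 6095/324.

6095/324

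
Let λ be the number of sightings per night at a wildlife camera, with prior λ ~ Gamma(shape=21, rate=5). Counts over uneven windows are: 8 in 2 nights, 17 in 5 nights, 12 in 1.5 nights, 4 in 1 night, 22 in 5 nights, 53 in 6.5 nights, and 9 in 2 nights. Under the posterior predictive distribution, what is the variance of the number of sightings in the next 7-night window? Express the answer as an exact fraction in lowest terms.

Total count: 8 + 17 + 12 + 4 + 22 + 53 + 9 = 125.
Total exposure: 2 + 5 + 1.5 + 1 + 5 + 6.5 + 2 = 23 nights.
By Gamma–Poisson conjugacy, the posterior is Gamma(α + Σx, β + Σt) = Gamma(21 + 125, 5 + 23) = Gamma(146, 28).
The posterior predictive for a window of length T is Negative Binomial with variance T·α'·(β'+T)/β'² = 7·146·35/784 = 365/8.

365/8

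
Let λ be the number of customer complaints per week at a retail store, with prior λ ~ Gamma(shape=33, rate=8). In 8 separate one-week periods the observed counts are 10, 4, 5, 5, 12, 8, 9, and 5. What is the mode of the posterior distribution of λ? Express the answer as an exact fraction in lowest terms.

45/8

Total count: 10 + 4 + 5 + 5 + 12 + 8 + 9 + 5 = 58.
Total exposure: 8 weeks.
The Gamma prior is conjugate for the Poisson rate, so λ | data ~ Gamma(33+58, 8+8) = Gamma(91, 16).
Posterior mode = (α'−1)/β' = 90/16 = 45/8.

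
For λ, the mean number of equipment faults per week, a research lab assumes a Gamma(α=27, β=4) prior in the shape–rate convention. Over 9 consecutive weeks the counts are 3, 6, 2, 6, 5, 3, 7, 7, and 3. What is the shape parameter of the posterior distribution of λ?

Total count: 3 + 6 + 2 + 6 + 5 + 3 + 7 + 7 + 3 = 42.
Total exposure: 9 weeks.
The Gamma prior is conjugate for the Poisson rate, so λ | data ~ Gamma(27+42, 4+9) = Gamma(69, 13).

69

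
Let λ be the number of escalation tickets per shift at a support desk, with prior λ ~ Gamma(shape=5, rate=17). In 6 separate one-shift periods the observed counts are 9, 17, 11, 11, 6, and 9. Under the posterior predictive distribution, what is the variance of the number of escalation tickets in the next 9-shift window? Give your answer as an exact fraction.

19584/529

Total count: 9 + 17 + 11 + 11 + 6 + 9 = 63.
Total exposure: 6 shifts.
By Gamma–Poisson conjugacy, the posterior is Gamma(α + Σx, β + Σt) = Gamma(5 + 63, 17 + 6) = Gamma(68, 23).
The posterior predictive for a window of length T is Negative Binomial with variance T·α'·(β'+T)/β'² = 9·68·32/529 = 19584/529.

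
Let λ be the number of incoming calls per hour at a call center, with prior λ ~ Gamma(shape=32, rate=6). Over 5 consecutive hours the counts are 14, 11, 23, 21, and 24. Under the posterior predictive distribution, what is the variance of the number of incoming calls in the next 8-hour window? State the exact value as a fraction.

Total count: 14 + 11 + 23 + 21 + 24 = 93.
Total exposure: 5 hours.
By Gamma–Poisson conjugacy, the posterior is Gamma(α + Σx, β + Σt) = Gamma(32 + 93, 6 + 5) = Gamma(125, 11).
The posterior predictive for a window of length T is Negative Binomial with variance T·α'·(β'+T)/β'² = 8·125·19/121 = 19000/121.

19000/121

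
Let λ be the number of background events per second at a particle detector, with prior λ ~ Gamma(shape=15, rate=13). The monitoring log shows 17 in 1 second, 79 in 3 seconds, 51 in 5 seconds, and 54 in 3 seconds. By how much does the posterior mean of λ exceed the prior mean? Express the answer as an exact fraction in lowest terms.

Total count: 17 + 79 + 51 + 54 = 201.
Total exposure: 1 + 3 + 5 + 3 = 12 seconds.
Conjugate update: add total count to the shape and total exposure to the rate, giving Gamma(216, 25).
Posterior mean = 216/25 = 216/25; prior mean = 15/13 = 15/13. Difference = 216/25 − 15/13 = 2433/325.

2433/325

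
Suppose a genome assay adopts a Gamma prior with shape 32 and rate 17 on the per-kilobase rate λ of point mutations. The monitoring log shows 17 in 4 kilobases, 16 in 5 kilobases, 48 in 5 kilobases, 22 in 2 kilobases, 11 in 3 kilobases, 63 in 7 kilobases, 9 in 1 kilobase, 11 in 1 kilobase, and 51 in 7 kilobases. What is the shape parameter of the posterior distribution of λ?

Total count: 17 + 16 + 48 + 22 + 11 + 63 + 9 + 11 + 51 = 248.
Total exposure: 4 + 5 + 5 + 2 + 3 + 7 + 1 + 1 + 7 = 35 kilobases.
Posterior: α' = 32 + 248 = 280, β' = 17 + 35 = 52.

280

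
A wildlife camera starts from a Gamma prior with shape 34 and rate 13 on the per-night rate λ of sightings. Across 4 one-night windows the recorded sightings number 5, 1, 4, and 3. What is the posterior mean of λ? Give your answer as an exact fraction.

Total count: 5 + 1 + 4 + 3 = 13.
Total exposure: 4 nights.
The Gamma prior is conjugate for the Poisson rate, so λ | data ~ Gamma(34+13, 13+4) = Gamma(47, 17).
Posterior mean = α'/β' = 47/17.

47/17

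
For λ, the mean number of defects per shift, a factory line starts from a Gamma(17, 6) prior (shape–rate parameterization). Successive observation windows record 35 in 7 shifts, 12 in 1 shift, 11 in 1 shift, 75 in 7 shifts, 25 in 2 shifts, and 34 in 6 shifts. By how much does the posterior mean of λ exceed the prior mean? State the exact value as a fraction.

62/15

Total count: 35 + 12 + 11 + 75 + 25 + 34 = 192.
Total exposure: 7 + 1 + 1 + 7 + 2 + 6 = 24 shifts.
The Gamma prior is conjugate for the Poisson rate, so λ | data ~ Gamma(17+192, 6+24) = Gamma(209, 30).
Posterior mean = 209/30 = 209/30; prior mean = 17/6 = 17/6. Difference = 209/30 − 17/6 = 62/15.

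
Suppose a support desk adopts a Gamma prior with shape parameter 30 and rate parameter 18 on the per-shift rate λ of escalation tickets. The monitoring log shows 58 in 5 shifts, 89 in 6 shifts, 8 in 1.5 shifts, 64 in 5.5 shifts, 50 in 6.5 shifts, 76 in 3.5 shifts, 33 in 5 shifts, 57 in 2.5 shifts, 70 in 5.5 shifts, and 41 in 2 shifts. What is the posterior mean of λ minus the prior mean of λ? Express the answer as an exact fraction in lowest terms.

Total count: 58 + 89 + 8 + 64 + 50 + 76 + 33 + 57 + 70 + 41 = 546.
Total exposure: 5 + 6 + 1.5 + 5.5 + 6.5 + 3.5 + 5 + 2.5 + 5.5 + 2 = 43 shifts.
By Gamma–Poisson conjugacy, the posterior is Gamma(α + Σx, β + Σt) = Gamma(30 + 546, 18 + 43) = Gamma(576, 61).
Posterior mean = 576/61 = 576/61; prior mean = 30/18 = 5/3. Difference = 576/61 − 5/3 = 1423/183.

1423/183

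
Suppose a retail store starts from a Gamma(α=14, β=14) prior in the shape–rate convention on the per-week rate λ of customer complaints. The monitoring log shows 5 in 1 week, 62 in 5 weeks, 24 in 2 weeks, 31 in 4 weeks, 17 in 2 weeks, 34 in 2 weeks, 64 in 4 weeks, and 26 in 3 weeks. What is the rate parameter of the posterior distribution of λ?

Total count: 5 + 62 + 24 + 31 + 17 + 34 + 64 + 26 = 263.
Total exposure: 1 + 5 + 2 + 4 + 2 + 2 + 4 + 3 = 23 weeks.
The Gamma prior is conjugate for the Poisson rate, so λ | data ~ Gamma(14+263, 14+23) = Gamma(277, 37).

37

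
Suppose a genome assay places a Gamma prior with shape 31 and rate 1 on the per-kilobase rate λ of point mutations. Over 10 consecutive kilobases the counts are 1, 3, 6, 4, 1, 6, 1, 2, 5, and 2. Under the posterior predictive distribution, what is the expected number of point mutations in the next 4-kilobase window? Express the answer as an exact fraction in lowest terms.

248/11

Total count: 1 + 3 + 6 + 4 + 1 + 6 + 1 + 2 + 5 + 2 = 31.
Total exposure: 10 kilobases.
Conjugate update: add total count to the shape and total exposure to the rate, giving Gamma(62, 11).
Predictive mean over a 4-kilobase window = T·E[λ|data] = 4·62/11 = 248/11.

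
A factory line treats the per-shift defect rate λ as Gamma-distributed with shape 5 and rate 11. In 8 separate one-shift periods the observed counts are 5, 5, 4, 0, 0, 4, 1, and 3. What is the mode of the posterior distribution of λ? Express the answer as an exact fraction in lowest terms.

26/19

Total count: 5 + 5 + 4 + 0 + 0 + 4 + 1 + 3 = 22.
Total exposure: 8 shifts.
Gamma(α, β) with Poisson data over total exposure Σt gives posterior Gamma(α+Σx, β+Σt) = Gamma(27, 19).
Posterior mode = (α'−1)/β' = 26/19.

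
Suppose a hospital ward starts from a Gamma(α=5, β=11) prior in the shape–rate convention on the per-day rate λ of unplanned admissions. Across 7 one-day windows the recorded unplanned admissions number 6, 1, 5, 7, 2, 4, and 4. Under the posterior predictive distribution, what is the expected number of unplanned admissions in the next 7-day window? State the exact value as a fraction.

119/9

Total count: 6 + 1 + 5 + 7 + 2 + 4 + 4 = 29.
Total exposure: 7 days.
The Gamma prior is conjugate for the Poisson rate, so λ | data ~ Gamma(5+29, 11+7) = Gamma(34, 18).
Predictive mean over a 7-day window = T·E[λ|data] = 7·34/18 = 119/9.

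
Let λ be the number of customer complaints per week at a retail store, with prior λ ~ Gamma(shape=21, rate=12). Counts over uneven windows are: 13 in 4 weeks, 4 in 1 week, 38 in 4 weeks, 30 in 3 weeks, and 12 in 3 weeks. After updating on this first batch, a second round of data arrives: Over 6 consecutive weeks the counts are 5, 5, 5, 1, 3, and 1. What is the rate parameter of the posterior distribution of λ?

33

Total count: 13 + 4 + 38 + 30 + 12 = 97.
Total exposure: 4 + 1 + 4 + 3 + 3 = 15 weeks.
After the first batch: Gamma(21 + 97, 12 + 15) = Gamma(118, 27).
Total count: 5 + 5 + 5 + 1 + 3 + 1 = 20.
Total exposure: 6 weeks.
After the second batch: Gamma(118 + 20, 27 + 6) = Gamma(138, 33).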